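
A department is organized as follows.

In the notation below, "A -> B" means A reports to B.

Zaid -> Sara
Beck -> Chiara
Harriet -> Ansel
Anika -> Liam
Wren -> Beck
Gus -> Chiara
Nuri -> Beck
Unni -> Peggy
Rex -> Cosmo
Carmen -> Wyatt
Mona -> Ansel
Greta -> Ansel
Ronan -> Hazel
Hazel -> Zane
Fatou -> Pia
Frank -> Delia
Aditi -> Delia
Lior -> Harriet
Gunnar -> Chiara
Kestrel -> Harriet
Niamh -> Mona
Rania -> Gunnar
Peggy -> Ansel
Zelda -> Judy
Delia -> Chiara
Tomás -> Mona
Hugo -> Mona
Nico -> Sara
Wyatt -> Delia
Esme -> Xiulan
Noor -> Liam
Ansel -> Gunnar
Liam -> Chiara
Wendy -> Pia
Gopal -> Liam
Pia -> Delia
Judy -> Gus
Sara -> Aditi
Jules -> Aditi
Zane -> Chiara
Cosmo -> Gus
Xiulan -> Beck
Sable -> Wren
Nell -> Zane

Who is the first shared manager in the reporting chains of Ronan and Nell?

Zane

Ronan's chain of managers is Hazel, Zane, Chiara. Nell's chain of managers is Zane, Chiara. The first manager that appears in both chains is Zane.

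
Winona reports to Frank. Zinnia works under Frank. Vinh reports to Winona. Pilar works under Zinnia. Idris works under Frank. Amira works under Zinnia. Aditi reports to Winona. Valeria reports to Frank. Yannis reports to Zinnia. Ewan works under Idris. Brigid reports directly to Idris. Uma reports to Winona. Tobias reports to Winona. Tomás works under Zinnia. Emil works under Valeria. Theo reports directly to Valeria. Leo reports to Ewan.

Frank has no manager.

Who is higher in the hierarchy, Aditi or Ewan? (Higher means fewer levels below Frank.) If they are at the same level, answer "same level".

same level

Both Aditi and Ewan are 2 levels below Frank.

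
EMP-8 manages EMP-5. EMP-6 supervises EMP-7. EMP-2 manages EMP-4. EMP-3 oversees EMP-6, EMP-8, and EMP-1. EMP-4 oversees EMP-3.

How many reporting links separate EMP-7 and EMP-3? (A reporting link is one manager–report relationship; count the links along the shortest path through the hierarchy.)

EMP-7 is in EMP-3's organization: the chain from EMP-7 up to EMP-3 is EMP-7 → EMP-6 → EMP-3, which is 2 links.

2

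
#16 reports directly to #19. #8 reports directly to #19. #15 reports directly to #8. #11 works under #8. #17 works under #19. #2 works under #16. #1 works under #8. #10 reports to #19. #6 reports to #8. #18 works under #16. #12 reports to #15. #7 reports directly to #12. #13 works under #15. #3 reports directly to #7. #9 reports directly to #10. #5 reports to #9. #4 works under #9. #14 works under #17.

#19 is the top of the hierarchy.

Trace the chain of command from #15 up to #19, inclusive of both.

#15 -> #8 -> #19

#15 reports to #8. #8 reports to #19. #19 is at the top.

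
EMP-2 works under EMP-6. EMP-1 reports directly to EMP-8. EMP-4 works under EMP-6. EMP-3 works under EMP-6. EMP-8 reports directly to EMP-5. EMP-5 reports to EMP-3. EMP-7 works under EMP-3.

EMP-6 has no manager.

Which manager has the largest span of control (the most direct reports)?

EMP-6

Direct-report counts: EMP-6 has 3; EMP-3 has 2; EMP-5 has 1; EMP-8 has 1. The largest is 3, held by EMP-6.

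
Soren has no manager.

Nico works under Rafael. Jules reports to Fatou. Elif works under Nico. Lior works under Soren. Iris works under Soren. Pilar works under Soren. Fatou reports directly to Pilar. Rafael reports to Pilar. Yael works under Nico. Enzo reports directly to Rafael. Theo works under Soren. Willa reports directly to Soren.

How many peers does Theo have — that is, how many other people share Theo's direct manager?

4

Theo reports to Soren. Soren's other direct reports are Iris, Pilar, Lior, Willa — 4 peers.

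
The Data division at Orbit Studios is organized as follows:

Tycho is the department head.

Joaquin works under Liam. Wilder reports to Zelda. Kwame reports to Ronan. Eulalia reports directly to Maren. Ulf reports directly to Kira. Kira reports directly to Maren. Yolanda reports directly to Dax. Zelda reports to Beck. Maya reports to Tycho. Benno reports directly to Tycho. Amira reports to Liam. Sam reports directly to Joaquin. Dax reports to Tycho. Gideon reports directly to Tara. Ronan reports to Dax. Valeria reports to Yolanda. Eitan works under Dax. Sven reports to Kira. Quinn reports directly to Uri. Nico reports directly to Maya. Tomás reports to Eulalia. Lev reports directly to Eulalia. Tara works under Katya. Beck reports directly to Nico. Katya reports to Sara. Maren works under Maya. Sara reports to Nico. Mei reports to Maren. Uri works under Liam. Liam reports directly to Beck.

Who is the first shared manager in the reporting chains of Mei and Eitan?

Tycho

Mei's chain of managers is Maren, Maya, Tycho. Eitan's chain of managers is Dax, Tycho. The first manager that appears in both chains is Tycho.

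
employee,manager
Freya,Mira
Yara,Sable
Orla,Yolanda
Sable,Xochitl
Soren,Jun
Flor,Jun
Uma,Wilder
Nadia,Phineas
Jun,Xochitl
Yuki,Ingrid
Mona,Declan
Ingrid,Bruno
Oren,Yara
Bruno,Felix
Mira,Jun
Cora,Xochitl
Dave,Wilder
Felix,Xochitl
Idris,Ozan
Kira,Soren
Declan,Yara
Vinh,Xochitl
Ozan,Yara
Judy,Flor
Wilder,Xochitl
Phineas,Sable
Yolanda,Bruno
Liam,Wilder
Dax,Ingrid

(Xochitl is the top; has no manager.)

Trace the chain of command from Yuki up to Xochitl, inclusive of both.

Yuki -> Ingrid -> Bruno -> Felix -> Xochitl

Yuki reports to Ingrid. Ingrid reports to Bruno. Bruno reports to Felix. Felix reports to Xochitl. Xochitl is at the top.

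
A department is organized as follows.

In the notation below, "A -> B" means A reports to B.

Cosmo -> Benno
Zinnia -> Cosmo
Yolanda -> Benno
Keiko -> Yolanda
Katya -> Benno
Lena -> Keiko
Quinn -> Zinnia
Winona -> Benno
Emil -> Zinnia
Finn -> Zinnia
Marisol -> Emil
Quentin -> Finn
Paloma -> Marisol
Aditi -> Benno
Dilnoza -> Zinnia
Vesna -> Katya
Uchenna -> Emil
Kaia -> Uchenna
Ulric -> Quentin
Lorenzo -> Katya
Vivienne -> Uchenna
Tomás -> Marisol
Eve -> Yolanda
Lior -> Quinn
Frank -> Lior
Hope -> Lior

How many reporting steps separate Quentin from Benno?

4

Chain from Quentin up to Benno: Quentin → Finn → Zinnia → Cosmo → Benno. That is 4 steps up, so Quentin is 4 levels below Benno.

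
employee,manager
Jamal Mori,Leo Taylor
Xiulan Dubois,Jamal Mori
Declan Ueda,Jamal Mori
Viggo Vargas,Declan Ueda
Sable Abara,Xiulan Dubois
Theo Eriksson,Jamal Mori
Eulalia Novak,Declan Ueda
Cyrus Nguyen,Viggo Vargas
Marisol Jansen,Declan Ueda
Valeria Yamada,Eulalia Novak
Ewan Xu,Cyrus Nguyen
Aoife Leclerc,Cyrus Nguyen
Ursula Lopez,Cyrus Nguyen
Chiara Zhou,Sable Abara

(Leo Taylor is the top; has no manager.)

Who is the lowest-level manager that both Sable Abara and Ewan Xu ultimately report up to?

Sable Abara's chain of managers is Xiulan Dubois, Jamal Mori, Leo Taylor. Ewan Xu's chain of managers is Cyrus Nguyen, Viggo Vargas, Declan Ueda, Jamal Mori, Leo Taylor. The first manager that appears in both chains is Jamal Mori.

Jamal Mori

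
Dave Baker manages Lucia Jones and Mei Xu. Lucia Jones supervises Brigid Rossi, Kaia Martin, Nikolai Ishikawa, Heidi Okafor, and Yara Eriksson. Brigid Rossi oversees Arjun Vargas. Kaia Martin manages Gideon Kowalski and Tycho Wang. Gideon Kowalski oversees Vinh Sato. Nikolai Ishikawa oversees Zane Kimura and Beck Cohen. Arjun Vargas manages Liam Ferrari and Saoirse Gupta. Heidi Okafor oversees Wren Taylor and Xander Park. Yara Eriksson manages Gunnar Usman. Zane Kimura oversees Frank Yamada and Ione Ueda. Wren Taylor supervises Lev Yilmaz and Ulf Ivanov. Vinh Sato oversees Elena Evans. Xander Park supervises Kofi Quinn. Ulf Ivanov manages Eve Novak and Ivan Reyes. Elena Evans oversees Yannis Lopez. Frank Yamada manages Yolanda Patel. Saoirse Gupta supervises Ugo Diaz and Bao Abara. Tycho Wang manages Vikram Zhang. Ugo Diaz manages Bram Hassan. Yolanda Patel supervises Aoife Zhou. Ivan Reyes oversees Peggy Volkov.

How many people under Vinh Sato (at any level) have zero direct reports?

The only person in Vinh Sato's organization with no one reporting to them is Yannis Lopez. That is 1.

1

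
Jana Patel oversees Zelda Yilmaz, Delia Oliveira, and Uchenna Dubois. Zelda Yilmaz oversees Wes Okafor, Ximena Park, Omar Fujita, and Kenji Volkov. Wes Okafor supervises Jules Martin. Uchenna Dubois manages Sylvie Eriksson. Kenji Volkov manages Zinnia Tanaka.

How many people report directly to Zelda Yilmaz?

Zelda Yilmaz directly manages Wes Okafor, Ximena Park, Omar Fujita, Kenji Volkov. That is 4 direct reports.

4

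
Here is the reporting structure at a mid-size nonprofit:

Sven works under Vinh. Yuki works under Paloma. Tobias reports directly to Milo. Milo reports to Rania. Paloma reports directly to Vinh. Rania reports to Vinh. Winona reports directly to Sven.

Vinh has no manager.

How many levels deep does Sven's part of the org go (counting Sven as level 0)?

The longest chain under Sven runs Sven → Winona, which is 1 level below Sven.

1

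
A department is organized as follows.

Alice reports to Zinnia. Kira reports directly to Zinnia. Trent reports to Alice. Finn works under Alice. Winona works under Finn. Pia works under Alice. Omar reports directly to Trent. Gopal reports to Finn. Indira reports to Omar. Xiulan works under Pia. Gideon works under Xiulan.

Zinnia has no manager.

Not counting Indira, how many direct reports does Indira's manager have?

0

Indira reports to Omar, and Omar has no other direct reports. Indira has 0 peers.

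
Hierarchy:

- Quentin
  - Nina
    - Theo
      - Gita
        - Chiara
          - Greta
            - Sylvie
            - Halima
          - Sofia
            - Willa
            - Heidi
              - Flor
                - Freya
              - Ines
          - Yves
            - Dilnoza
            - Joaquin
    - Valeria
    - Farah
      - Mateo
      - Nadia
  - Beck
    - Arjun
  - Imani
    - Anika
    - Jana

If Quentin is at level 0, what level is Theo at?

Chain from Theo up to Quentin: Theo → Nina → Quentin. That is 2 steps up, so Theo is 2 levels below Quentin.

2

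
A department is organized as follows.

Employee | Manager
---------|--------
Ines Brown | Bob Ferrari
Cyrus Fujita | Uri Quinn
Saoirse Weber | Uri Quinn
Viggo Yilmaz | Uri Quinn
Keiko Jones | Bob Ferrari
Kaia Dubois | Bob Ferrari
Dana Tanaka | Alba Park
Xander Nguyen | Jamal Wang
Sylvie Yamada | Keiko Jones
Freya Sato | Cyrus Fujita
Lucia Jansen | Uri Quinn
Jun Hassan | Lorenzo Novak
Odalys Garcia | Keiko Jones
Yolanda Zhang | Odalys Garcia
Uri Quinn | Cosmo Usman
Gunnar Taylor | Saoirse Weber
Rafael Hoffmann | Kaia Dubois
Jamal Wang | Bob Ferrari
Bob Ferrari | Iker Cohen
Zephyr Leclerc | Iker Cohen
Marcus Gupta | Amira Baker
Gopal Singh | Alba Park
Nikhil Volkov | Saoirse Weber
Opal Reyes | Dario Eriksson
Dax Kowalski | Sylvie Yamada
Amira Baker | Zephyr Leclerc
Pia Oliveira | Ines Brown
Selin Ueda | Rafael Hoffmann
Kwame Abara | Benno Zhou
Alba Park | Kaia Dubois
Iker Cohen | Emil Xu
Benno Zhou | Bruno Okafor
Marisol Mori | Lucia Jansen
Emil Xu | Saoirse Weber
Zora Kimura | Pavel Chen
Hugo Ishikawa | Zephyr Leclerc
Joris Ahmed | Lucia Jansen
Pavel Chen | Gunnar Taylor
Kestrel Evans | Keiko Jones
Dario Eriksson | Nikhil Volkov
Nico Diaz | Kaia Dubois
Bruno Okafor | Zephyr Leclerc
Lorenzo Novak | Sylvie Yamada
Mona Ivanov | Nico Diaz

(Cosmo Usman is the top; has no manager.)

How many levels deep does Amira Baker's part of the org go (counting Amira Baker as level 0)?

The longest chain under Amira Baker runs Amira Baker → Marcus Gupta, which is 1 level below Amira Baker.

1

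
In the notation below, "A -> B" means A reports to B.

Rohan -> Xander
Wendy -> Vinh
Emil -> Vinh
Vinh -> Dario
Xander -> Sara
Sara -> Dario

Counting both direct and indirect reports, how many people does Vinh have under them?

Vinh directly manages Wendy, Emil. Wendy has no reports. Emil has no reports. So Vinh's organization is 2 direct reports plus everyone under them: 1 + 1 = 2.

2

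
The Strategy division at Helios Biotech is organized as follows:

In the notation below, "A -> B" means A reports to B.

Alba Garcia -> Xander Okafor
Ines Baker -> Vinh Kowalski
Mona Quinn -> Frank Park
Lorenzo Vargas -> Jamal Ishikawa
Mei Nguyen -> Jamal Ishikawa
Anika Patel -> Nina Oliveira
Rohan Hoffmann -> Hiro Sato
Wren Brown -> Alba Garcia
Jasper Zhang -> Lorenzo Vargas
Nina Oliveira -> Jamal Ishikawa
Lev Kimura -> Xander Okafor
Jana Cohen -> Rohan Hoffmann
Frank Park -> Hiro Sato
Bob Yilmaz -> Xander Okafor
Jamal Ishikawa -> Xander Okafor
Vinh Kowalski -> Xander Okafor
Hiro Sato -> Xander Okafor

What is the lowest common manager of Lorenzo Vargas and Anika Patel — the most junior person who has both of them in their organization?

Lorenzo Vargas's chain of managers is Jamal Ishikawa, Xander Okafor. Anika Patel's chain of managers is Nina Oliveira, Jamal Ishikawa, Xander Okafor. The first manager that appears in both chains is Jamal Ishikawa.

Jamal Ishikawa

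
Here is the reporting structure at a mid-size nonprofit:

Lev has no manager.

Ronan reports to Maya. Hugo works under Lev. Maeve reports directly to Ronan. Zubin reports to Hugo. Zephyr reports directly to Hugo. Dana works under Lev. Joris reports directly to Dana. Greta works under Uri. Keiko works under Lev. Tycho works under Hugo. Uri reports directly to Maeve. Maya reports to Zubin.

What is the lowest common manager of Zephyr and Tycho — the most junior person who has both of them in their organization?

Hugo

Zephyr's chain of managers is Hugo, Lev. Tycho's chain of managers is Hugo, Lev. The first manager that appears in both chains is Hugo.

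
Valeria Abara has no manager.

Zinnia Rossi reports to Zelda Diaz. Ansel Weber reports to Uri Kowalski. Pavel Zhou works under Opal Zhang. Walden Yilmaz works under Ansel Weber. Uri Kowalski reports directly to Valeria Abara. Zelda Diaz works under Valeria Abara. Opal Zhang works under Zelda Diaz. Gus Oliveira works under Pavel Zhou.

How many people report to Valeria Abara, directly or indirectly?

Valeria Abara directly manages Zelda Diaz, Uri Kowalski. Under Zelda Diaz: Zinnia Rossi, Opal Zhang, Pavel Zhou, Gus Oliveira (4). Under Uri Kowalski: Ansel Weber, Walden Yilmaz (2). So Valeria Abara's organization is 2 direct reports plus everyone under them: 5 + 3 = 8.

8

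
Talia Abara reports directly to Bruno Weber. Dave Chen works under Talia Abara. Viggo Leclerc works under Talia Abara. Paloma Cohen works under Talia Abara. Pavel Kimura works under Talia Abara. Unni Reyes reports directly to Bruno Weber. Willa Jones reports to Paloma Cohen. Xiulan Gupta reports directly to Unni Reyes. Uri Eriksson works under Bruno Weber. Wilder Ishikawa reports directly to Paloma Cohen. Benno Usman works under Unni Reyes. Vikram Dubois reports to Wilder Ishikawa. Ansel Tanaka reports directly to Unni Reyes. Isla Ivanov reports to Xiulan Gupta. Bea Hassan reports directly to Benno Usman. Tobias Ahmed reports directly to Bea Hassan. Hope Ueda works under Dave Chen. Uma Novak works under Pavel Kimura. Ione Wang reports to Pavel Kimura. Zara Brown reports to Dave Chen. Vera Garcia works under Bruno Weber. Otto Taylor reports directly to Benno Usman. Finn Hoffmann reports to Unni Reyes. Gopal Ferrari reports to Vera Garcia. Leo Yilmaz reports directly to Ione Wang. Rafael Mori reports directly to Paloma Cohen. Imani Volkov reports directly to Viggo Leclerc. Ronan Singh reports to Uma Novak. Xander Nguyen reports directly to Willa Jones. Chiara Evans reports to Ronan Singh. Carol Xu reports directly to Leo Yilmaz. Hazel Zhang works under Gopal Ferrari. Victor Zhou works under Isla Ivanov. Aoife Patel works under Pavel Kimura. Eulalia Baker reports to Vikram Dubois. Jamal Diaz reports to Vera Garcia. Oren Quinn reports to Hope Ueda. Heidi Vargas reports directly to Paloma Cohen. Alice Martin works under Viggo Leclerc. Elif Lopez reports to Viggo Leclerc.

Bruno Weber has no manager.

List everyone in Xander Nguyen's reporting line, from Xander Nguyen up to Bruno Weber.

Xander Nguyen reports to Willa Jones. Willa Jones reports to Paloma Cohen. Paloma Cohen reports to Talia Abara. Talia Abara reports to Bruno Weber. Bruno Weber is at the top.

Xander Nguyen -> Willa Jones -> Paloma Cohen -> Talia Abara -> Bruno Weber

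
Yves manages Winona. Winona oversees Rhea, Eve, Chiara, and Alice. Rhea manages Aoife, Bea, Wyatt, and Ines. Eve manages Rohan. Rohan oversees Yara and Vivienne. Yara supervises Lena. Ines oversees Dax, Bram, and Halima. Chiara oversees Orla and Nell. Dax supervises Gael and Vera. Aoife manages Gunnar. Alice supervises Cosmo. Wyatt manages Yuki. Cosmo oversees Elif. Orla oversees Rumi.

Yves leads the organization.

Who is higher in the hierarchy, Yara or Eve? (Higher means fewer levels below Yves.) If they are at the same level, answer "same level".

Yara is 4 levels below Yves; Eve is 2. Eve is higher.

Eve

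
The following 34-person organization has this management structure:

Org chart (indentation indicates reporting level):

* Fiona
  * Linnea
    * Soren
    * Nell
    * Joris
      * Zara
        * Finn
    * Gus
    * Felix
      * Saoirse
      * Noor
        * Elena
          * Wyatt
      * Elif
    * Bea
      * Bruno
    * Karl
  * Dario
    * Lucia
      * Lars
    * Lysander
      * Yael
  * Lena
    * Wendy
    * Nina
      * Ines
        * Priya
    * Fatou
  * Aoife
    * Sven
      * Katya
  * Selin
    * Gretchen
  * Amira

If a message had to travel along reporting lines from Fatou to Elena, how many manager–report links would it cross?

Fatou is 2 levels below Fiona, and Elena is 4 levels below Fiona (their lowest common manager). The shortest path runs up from Fatou to Fiona and back down to Elena: 2 + 4 = 6 links.

6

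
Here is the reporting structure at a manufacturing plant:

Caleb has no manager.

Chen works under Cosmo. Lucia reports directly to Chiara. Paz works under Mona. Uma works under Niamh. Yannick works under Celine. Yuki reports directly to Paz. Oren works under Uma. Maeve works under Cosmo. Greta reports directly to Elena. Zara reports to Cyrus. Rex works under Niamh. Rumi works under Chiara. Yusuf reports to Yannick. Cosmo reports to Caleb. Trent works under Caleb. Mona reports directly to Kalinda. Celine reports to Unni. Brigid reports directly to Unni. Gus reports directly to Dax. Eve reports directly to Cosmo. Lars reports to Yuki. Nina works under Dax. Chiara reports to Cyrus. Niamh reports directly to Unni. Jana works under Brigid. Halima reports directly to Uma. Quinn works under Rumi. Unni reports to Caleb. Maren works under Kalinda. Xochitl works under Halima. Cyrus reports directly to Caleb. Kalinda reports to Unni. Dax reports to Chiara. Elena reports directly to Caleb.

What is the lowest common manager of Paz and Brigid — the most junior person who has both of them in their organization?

Unni

Paz's chain of managers is Mona, Kalinda, Unni, Caleb. Brigid's chain of managers is Unni, Caleb. The first manager that appears in both chains is Unni.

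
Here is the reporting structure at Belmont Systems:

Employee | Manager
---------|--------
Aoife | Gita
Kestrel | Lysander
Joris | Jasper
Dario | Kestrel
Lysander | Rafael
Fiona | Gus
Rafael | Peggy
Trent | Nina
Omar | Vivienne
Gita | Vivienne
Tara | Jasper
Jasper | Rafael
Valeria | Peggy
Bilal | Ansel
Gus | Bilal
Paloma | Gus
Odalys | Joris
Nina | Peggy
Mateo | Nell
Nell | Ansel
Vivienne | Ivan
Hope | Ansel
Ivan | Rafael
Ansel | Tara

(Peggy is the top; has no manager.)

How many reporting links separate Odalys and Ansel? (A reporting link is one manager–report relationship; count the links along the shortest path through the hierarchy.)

4

Odalys is 2 levels below Jasper, and Ansel is 2 levels below Jasper (their lowest common manager). The shortest path runs up from Odalys to Jasper and back down to Ansel: 2 + 2 = 4 links.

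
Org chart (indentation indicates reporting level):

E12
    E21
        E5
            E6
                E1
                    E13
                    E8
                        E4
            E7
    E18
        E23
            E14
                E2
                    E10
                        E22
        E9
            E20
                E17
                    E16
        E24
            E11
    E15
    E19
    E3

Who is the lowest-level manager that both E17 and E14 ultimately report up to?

E18

E17's chain of managers is E20, E9, E18, E12. E14's chain of managers is E23, E18, E12. The first manager that appears in both chains is E18.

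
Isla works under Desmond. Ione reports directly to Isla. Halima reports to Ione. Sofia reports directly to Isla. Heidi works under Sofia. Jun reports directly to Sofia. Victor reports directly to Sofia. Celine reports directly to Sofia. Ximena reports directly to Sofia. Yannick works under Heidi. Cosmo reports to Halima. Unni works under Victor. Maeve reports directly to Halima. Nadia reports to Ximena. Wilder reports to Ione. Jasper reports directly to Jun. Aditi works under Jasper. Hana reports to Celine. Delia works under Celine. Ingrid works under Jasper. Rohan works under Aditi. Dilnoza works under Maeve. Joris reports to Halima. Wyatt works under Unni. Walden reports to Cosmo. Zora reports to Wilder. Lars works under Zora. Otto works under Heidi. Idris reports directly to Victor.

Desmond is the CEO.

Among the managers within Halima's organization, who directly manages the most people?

Direct-report counts within Halima's organization: Halima has 3; Maeve has 1; Cosmo has 1. The largest is 3, held by Halima.

Halima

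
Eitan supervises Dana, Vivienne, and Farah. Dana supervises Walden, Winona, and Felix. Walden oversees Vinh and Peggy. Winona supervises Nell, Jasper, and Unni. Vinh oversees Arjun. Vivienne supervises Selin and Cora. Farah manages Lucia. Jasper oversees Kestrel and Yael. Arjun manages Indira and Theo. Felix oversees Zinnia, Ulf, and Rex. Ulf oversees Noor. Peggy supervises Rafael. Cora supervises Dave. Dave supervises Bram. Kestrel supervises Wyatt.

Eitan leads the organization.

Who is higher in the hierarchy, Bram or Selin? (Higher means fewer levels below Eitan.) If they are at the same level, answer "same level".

Selin

Bram is 4 levels below Eitan; Selin is 2. Selin is higher.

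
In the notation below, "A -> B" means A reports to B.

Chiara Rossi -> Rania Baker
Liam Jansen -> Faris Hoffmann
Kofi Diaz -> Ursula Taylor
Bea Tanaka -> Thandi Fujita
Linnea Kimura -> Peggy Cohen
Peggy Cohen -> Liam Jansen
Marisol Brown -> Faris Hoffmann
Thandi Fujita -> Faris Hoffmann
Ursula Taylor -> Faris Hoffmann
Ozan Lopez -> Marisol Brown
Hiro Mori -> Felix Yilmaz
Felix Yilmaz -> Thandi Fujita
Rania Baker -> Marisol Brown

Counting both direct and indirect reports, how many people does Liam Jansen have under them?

2

Liam Jansen directly manages Peggy Cohen. Under Peggy Cohen: Linnea Kimura (1). That's 2 in total.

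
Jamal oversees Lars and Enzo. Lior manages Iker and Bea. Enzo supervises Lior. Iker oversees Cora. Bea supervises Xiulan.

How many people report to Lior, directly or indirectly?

Lior directly manages Iker, Bea. Under Iker: Cora (1). Under Bea: Xiulan (1). So Lior's organization is 2 direct reports plus everyone under them: 2 + 2 = 4.

4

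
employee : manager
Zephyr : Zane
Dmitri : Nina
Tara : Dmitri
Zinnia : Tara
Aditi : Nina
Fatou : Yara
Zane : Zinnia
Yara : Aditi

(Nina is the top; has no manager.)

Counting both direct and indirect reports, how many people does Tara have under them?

Tara directly manages Zinnia. Under Zinnia: Zane, Zephyr (2). That's 3 in total.

3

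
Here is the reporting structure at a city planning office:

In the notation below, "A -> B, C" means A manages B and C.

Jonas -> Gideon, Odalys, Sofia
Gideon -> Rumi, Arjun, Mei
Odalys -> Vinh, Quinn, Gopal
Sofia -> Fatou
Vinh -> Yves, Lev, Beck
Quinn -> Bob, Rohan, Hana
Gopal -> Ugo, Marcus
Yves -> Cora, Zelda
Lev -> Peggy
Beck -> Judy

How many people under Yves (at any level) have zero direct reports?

The people in Yves's organization with no one reporting to them are Zelda, Cora. That is 2.

2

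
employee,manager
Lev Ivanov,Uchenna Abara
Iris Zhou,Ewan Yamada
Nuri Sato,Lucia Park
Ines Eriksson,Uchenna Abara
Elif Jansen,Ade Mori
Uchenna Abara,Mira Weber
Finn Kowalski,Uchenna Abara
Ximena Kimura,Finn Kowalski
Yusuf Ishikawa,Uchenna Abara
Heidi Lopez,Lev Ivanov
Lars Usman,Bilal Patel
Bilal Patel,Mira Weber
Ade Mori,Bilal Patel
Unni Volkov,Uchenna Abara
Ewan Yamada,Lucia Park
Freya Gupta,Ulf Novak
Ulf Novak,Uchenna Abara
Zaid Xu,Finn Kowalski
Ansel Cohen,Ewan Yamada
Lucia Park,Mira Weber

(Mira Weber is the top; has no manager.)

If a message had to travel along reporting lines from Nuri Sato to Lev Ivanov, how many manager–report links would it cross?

Nuri Sato is 2 levels below Mira Weber, and Lev Ivanov is 2 levels below Mira Weber (their lowest common manager). The shortest path runs up from Nuri Sato to Mira Weber and back down to Lev Ivanov: 2 + 2 = 4 links.

4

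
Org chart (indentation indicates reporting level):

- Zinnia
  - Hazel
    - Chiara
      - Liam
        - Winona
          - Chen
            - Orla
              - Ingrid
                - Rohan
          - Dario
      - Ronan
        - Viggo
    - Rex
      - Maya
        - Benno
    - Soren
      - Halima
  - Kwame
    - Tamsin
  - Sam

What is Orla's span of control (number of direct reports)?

Orla directly manages Ingrid. That is 1 direct report.

1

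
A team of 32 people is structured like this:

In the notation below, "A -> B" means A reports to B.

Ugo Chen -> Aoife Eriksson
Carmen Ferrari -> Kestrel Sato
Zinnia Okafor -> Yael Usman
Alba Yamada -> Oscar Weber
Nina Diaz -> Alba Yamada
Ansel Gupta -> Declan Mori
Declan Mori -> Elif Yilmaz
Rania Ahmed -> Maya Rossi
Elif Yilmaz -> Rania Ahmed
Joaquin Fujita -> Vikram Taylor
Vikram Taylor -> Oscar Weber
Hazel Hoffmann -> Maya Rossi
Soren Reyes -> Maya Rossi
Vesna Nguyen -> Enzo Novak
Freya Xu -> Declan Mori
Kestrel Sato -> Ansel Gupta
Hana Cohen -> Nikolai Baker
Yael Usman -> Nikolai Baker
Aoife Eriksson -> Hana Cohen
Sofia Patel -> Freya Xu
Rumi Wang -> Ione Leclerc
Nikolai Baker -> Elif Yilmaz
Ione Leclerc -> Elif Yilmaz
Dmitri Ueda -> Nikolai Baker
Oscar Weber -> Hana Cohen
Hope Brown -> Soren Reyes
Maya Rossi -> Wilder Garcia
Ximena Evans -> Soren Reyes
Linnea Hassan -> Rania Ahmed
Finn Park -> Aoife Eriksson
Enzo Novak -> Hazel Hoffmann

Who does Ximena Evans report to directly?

Soren Reyes

Ximena Evans reports directly to Soren Reyes.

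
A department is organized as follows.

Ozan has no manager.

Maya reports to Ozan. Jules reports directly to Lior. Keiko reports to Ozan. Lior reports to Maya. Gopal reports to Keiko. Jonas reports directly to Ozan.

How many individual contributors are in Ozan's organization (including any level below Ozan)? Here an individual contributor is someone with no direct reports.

The people in Ozan's organization with no one reporting to them are Gopal, Jules, Jonas. That is 3.

3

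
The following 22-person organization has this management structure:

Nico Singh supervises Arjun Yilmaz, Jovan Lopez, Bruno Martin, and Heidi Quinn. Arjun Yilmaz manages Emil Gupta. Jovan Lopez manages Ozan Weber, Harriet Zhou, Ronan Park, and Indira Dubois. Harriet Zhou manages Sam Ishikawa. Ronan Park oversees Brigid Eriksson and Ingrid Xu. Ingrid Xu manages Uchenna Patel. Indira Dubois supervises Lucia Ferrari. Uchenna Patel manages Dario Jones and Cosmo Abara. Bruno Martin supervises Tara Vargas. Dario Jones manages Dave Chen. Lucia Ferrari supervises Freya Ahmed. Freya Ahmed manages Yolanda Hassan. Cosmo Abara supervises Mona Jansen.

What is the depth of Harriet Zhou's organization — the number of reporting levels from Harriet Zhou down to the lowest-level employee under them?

The longest chain under Harriet Zhou runs Harriet Zhou → Sam Ishikawa, which is 1 level below Harriet Zhou.

1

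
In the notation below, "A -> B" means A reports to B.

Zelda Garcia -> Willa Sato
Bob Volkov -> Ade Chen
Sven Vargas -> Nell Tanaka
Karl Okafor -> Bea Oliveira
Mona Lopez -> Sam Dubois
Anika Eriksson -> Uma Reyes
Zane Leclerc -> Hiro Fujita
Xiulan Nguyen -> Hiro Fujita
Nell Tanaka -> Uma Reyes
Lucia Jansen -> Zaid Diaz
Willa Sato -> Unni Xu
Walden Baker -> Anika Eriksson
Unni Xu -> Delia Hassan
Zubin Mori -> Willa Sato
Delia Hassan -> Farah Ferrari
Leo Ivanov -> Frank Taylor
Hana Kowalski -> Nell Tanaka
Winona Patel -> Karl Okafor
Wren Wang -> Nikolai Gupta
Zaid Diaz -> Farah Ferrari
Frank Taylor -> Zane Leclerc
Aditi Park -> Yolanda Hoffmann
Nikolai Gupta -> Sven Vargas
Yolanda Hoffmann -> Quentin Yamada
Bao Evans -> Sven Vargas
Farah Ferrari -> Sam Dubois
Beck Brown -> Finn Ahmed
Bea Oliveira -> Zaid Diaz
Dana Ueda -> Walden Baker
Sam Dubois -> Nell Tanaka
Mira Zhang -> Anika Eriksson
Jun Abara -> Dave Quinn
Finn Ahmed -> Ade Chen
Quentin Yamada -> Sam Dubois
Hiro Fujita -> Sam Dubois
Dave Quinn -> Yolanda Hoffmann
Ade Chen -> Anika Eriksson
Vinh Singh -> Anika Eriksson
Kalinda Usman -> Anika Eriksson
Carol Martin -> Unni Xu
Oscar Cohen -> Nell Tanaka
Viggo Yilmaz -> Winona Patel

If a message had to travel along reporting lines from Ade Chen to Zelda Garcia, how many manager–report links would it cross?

9

Ade Chen is 2 levels below Uma Reyes, and Zelda Garcia is 7 levels below Uma Reyes (their lowest common manager). The shortest path runs up from Ade Chen to Uma Reyes and back down to Zelda Garcia: 2 + 7 = 9 links.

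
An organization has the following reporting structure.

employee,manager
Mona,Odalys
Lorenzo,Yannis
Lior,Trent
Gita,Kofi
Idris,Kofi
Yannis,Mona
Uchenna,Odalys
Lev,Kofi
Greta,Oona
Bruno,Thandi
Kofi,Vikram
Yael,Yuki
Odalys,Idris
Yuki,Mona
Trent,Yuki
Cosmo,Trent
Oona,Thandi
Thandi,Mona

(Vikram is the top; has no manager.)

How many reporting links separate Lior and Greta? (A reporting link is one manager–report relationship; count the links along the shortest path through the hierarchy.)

6

Lior is 3 levels below Mona, and Greta is 3 levels below Mona (their lowest common manager). The shortest path runs up from Lior to Mona and back down to Greta: 3 + 3 = 6 links.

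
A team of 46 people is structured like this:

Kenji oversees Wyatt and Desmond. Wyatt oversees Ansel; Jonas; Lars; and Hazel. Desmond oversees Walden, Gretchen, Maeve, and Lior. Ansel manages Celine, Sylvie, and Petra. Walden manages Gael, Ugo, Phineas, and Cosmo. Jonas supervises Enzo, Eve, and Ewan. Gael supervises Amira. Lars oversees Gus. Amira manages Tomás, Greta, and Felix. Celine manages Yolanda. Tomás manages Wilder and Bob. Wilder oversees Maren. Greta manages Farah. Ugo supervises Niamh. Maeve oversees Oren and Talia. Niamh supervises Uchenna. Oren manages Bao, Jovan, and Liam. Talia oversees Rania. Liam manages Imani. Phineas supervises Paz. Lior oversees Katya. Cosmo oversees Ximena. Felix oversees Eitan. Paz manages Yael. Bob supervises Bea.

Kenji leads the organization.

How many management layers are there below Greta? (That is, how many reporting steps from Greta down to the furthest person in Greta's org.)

1

The longest chain under Greta runs Greta → Farah, which is 1 level below Greta.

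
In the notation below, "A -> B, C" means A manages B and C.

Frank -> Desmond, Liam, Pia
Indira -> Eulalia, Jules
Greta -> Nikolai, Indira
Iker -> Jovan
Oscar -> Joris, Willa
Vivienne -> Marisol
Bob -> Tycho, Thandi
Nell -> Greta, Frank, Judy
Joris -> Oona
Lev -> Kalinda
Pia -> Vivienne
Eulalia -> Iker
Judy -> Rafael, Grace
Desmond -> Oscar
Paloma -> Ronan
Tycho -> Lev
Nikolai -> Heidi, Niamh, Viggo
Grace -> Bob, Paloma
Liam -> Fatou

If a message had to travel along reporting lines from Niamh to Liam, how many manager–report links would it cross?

5

Niamh is 3 levels below Nell, and Liam is 2 levels below Nell (their lowest common manager). The shortest path runs up from Niamh to Nell and back down to Liam: 3 + 2 = 5 links.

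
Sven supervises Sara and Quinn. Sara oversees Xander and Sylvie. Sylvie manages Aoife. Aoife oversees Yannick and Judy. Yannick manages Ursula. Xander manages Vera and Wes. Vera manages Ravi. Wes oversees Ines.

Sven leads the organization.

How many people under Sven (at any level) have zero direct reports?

5

The people in Sven's organization with no one reporting to them are Quinn, Ines, Ravi, Judy, Ursula. That is 5.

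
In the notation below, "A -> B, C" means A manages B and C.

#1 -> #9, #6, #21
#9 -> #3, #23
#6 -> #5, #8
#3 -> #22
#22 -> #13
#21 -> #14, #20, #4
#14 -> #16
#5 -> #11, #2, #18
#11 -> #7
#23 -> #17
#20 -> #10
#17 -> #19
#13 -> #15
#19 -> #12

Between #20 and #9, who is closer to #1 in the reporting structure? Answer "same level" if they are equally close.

#20 is 2 levels below #1; #9 is 1. #9 is higher.

#9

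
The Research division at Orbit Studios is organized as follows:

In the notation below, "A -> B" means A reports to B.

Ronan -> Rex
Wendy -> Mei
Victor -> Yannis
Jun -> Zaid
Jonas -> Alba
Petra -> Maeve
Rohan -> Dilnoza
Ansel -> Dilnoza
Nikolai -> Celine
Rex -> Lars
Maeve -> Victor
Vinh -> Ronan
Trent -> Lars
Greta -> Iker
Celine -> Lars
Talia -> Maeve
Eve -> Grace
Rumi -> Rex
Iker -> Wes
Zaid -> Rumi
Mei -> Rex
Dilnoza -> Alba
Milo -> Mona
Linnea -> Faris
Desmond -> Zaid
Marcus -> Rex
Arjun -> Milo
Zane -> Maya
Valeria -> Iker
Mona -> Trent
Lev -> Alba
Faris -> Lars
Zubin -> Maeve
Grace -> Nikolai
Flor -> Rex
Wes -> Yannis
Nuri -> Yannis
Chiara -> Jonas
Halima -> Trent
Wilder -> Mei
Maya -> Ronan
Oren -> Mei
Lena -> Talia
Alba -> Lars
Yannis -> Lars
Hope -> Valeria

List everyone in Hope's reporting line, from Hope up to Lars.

Hope reports to Valeria. Valeria reports to Iker. Iker reports to Wes. Wes reports to Yannis. Yannis reports to Lars. Lars is at the top.

Hope -> Valeria -> Iker -> Wes -> Yannis -> Lars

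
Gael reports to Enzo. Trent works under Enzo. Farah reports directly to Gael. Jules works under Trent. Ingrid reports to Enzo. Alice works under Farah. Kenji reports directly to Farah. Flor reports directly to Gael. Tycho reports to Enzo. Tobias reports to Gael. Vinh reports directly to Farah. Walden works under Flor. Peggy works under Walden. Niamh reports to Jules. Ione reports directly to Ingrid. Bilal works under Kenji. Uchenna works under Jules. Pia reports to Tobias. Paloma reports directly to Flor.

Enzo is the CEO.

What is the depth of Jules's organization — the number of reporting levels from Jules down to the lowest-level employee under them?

The longest chain under Jules runs Jules → Uchenna, which is 1 level below Jules.

1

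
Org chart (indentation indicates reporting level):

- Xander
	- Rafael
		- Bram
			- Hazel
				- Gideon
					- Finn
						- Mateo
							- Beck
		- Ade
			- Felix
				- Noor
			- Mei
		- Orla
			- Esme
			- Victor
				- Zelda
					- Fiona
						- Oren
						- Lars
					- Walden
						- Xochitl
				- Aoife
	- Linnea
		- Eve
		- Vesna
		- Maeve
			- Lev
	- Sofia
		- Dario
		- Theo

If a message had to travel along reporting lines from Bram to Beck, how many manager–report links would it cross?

Beck is in Bram's organization: the chain from Beck up to Bram is Beck → Mateo → Finn → Gideon → Hazel → Bram, which is 5 links.

5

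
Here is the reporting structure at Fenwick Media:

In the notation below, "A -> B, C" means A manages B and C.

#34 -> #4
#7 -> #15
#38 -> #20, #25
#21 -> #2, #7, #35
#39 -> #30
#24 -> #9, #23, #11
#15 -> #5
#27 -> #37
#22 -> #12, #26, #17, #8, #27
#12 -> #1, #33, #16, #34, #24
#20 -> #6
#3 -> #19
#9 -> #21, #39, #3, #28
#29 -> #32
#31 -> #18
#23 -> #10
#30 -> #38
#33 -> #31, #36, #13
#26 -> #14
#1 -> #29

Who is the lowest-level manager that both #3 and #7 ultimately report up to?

#9

#3's chain of managers is #9, #24, #12, #22. #7's chain of managers is #21, #9, #24, #12, #22. The first manager that appears in both chains is #9.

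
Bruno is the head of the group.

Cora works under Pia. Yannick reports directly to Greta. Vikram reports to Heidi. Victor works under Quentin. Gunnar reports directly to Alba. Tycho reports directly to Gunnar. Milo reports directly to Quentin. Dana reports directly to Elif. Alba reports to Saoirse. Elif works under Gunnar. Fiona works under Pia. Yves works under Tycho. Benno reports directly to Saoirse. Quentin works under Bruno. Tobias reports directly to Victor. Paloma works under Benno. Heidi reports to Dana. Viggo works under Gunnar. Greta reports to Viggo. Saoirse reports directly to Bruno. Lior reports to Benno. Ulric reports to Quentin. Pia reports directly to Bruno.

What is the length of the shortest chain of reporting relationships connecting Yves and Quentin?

6

Yves is 5 levels below Bruno, and Quentin is 1 level below Bruno (their lowest common manager). The shortest path runs up from Yves to Bruno and back down to Quentin: 5 + 1 = 6 links.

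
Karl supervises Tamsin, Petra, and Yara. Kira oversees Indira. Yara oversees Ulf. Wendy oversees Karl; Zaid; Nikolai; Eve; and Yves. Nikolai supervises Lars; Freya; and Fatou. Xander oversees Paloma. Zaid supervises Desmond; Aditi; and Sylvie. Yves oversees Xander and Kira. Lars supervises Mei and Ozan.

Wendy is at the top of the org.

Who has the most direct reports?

Wendy

Direct-report counts: Wendy has 5; Yves has 2; Xander has 1; Kira has 1; Zaid has 3; Karl has 3; Yara has 1; Nikolai has 3; Lars has 2. The largest is 5, held by Wendy.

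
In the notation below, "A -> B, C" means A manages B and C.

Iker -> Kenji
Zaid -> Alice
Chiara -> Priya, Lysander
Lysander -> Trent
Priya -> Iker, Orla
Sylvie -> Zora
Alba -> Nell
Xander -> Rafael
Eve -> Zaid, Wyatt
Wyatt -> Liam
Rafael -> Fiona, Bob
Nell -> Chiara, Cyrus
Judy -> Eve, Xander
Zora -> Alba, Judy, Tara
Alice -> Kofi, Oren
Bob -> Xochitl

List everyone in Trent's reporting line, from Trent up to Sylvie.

Trent -> Lysander -> Chiara -> Nell -> Alba -> Zora -> Sylvie

Trent reports to Lysander. Lysander reports to Chiara. Chiara reports to Nell. Nell reports to Alba. Alba reports to Zora. Zora reports to Sylvie. Sylvie is at the top.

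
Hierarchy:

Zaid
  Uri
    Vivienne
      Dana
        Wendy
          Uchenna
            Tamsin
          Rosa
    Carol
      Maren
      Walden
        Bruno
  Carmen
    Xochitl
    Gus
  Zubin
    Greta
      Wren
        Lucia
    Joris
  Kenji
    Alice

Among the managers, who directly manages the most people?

Direct-report counts: Zaid has 4; Kenji has 1; Zubin has 2; Greta has 1; Wren has 1; Carmen has 2; Uri has 2; Carol has 2; Walden has 1; Vivienne has 1; Dana has 1; Wendy has 2; Uchenna has 1. The largest is 4, held by Zaid.

Zaid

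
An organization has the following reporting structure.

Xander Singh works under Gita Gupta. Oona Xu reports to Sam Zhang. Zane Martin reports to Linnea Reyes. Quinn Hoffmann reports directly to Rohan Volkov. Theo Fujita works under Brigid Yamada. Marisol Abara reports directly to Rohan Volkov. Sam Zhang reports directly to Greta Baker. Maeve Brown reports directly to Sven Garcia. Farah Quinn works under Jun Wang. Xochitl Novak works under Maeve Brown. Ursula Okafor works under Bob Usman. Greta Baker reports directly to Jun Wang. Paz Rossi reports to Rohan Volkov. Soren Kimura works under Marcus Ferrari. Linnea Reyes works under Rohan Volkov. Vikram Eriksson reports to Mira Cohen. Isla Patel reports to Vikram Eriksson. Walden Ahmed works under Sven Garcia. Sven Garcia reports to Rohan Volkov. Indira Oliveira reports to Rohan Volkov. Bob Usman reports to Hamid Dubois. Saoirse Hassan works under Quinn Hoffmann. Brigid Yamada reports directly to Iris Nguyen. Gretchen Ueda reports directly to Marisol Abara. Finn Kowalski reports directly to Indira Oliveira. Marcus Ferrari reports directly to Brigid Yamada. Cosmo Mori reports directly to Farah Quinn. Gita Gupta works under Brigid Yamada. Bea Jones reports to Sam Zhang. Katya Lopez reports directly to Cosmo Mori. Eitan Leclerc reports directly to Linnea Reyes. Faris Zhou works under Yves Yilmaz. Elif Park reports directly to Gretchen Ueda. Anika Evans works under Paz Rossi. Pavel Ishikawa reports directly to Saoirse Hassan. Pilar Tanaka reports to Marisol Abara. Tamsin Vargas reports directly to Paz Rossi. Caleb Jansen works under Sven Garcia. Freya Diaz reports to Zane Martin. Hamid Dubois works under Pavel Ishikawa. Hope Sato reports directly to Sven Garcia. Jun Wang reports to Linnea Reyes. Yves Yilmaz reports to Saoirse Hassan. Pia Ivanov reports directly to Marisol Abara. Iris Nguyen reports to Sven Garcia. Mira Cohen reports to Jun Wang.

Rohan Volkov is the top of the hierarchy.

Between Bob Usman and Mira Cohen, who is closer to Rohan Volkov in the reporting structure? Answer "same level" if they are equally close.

Bob Usman is 5 levels below Rohan Volkov; Mira Cohen is 3. Mira Cohen is higher.

Mira Cohen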